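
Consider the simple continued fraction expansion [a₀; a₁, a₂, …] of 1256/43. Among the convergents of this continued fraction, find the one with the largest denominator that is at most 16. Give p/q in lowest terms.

146/5

List convergents until the denominator exceeds the bound:
a_0 = 29: 29/1  (≤ bound)
a_1 = 4: 117/4  (≤ bound)
a_2 = 1: 146/5  (≤ bound)
a_3 = 3: 555/19  (> 16, stop)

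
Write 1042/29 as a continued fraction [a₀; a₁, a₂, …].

[35; 1, 13, 2]

Repeatedly divide and take the remainder:
⌊1042/29⌋ = 35, remainder 27
⌊29/27⌋ = 1, remainder 2
⌊27/2⌋ = 13, remainder 1
⌊2/1⌋ = 2, remainder 0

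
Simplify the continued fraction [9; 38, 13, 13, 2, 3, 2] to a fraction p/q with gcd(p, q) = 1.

a_0 = 9: 9/1
a_1 = 38: 343/38
a_2 = 13: 4468/495
a_3 = 13: 58427/6473
a_4 = 2: 121322/13441
a_5 = 3: 422393/46796
a_6 = 2: 966108/107033

966108/107033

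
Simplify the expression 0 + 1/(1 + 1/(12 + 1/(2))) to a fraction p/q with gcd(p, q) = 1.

25/27

a_0 = 0: 0/1
a_1 = 1: 1/1
a_2 = 12: 12/13
a_3 = 2: 25/27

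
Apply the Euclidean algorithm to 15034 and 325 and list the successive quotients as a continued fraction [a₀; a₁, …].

Run the Euclidean algorithm, recording each quotient:
15034 ÷ 325 → quotient 46, remainder 84
325 ÷ 84 → quotient 3, remainder 73
84 ÷ 73 → quotient 1, remainder 11
73 ÷ 11 → quotient 6, remainder 7
11 ÷ 7 → quotient 1, remainder 4
7 ÷ 4 → quotient 1, remainder 3
4 ÷ 3 → quotient 1, remainder 1
3 ÷ 1 → quotient 3, remainder 0

[46; 3, 1, 6, 1, 1, 1, 3]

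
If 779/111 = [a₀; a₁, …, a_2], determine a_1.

Run the Euclidean algorithm, recording each quotient:
779 = 7·111 + 2, so a_0 = 7
111 = 55·2 + 1, so a_1 = 55

55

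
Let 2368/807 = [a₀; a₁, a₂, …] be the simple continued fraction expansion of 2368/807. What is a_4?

2

2368 ÷ 807 → quotient 2, remainder 754
807 ÷ 754 → quotient 1, remainder 53
754 ÷ 53 → quotient 14, remainder 12
53 ÷ 12 → quotient 4, remainder 5
12 ÷ 5 → quotient 2, remainder 2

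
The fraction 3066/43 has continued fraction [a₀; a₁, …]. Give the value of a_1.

3066 ÷ 43 → quotient 71, remainder 13
43 ÷ 13 → quotient 3, remainder 4

3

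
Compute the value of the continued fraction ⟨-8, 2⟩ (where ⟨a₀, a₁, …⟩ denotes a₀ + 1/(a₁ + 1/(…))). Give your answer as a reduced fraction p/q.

-15/2

Starting at the tail and folding back:
Start with 2.
-8 + 1/(2/1) = -8 + 1/2 = -15/2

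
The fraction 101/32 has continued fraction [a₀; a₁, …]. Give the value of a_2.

2

101 ÷ 32 → quotient 3, remainder 5
32 ÷ 5 → quotient 6, remainder 2
5 ÷ 2 → quotient 2, remainder 1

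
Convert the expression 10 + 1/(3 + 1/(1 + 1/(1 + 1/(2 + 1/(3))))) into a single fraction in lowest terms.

627/61

Start with 3.
2 + 1/(3/1) = 2 + 1/3 = 7/3
1 + 1/(7/3) = 1 + 3/7 = 10/7
1 + 1/(10/7) = 1 + 7/10 = 17/10
3 + 1/(17/10) = 3 + 10/17 = 61/17
10 + 1/(61/17) = 10 + 17/61 = 627/61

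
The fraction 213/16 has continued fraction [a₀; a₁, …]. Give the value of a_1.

Apply division with remainder until the remainder is 0:
⌊213/16⌋ = 13, remainder 5
⌊16/5⌋ = 3, remainder 1

3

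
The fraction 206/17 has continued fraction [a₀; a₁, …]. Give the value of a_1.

8

206 ÷ 17 → quotient 12, remainder 2
17 ÷ 2 → quotient 8, remainder 1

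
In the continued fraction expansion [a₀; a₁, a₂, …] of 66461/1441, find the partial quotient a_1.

Run the Euclidean algorithm, recording each quotient:
⌊66461/1441⌋ = 46, remainder 175
⌊1441/175⌋ = 8, remainder 41

8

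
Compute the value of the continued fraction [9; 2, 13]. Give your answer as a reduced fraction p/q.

256/27

Work from the innermost term outward:
Start with 13.
2 + 1/(13/1) = 2 + 1/13 = 27/13
9 + 1/(27/13) = 9 + 13/27 = 256/27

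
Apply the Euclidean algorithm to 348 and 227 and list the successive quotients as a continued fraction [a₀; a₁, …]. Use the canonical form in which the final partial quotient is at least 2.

348 ÷ 227 → quotient 1, remainder 121
227 ÷ 121 → quotient 1, remainder 106
121 ÷ 106 → quotient 1, remainder 15
106 ÷ 15 → quotient 7, remainder 1
15 ÷ 1 → quotient 15, remainder 0

[1; 1, 1, 7, 15]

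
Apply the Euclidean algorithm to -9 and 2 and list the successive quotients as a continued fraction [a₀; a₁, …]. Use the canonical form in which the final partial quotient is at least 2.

⌊-9/2⌋ = -5, remainder 1
⌊2/1⌋ = 2, remainder 0

[-5; 2]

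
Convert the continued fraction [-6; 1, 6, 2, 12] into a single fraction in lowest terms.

-960/187

a_0 = -6: -6/1
a_1 = 1: -5/1
a_2 = 6: -36/7
a_3 = 2: -77/15
a_4 = 12: -960/187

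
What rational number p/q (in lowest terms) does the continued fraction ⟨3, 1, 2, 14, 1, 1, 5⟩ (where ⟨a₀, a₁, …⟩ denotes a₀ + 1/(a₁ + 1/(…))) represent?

1804/491

Build up convergents one term at a time:
a_0 = 3: 3/1
a_1 = 1: 4/1
a_2 = 2: 11/3
a_3 = 14: 158/43
a_4 = 1: 169/46
a_5 = 1: 327/89
a_6 = 5: 1804/491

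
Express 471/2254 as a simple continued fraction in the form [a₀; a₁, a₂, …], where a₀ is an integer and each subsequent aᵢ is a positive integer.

[0; 4, 1, 3, 1, 1, 1, 33]

⌊471/2254⌋ = 0, remainder 471
⌊2254/471⌋ = 4, remainder 370
⌊471/370⌋ = 1, remainder 101
⌊370/101⌋ = 3, remainder 67
⌊101/67⌋ = 1, remainder 34
⌊67/34⌋ = 1, remainder 33
⌊34/33⌋ = 1, remainder 1
⌊33/1⌋ = 33, remainder 0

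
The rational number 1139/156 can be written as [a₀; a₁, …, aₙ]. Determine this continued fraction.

[7; 3, 3, 7, 2]

Apply division with remainder until the remainder is 0:
1139 = 7·156 + 47, so a_0 = 7
156 = 3·47 + 15, so a_1 = 3
47 = 3·15 + 2, so a_2 = 3
15 = 7·2 + 1, so a_3 = 7
2 = 2·1 + 0, so a_4 = 2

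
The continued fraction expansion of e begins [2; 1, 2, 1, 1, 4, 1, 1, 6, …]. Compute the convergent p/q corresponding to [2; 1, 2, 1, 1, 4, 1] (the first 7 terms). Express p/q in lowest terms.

Start with 1.
4 + 1/(1/1) = 4 + 1/1 = 5/1
1 + 1/(5/1) = 1 + 1/5 = 6/5
1 + 1/(6/5) = 1 + 5/6 = 11/6
2 + 1/(11/6) = 2 + 6/11 = 28/11
1 + 1/(28/11) = 1 + 11/28 = 39/28
2 + 1/(39/28) = 2 + 28/39 = 106/39

106/39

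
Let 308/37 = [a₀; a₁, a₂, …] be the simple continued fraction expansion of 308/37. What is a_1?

Run the Euclidean algorithm, recording each quotient:
308 ÷ 37 → quotient 8, remainder 12
37 ÷ 12 → quotient 3, remainder 1

3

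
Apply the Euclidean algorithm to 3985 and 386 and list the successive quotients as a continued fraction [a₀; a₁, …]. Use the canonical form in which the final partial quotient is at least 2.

[10; 3, 11, 2, 1, 3]

Apply division with remainder until the remainder is 0:
3985 ÷ 386 → quotient 10, remainder 125
386 ÷ 125 → quotient 3, remainder 11
125 ÷ 11 → quotient 11, remainder 4
11 ÷ 4 → quotient 2, remainder 3
4 ÷ 3 → quotient 1, remainder 1
3 ÷ 1 → quotient 3, remainder 0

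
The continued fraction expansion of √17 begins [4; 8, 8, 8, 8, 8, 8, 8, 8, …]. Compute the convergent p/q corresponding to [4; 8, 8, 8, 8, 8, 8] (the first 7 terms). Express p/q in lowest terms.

1166876/283009

Start with 8.
8 + 1/(8/1) = 8 + 1/8 = 65/8
8 + 1/(65/8) = 8 + 8/65 = 528/65
8 + 1/(528/65) = 8 + 65/528 = 4289/528
8 + 1/(4289/528) = 8 + 528/4289 = 34840/4289
8 + 1/(34840/4289) = 8 + 4289/34840 = 283009/34840
4 + 1/(283009/34840) = 4 + 34840/283009 = 1166876/283009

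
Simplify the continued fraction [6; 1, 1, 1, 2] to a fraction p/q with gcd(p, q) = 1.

Compute successive convergents:
a_0 = 6: 6/1
a_1 = 1: 7/1
a_2 = 1: 13/2
a_3 = 1: 20/3
a_4 = 2: 53/8

53/8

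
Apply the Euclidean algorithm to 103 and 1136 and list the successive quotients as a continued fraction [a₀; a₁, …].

Apply division with remainder until the remainder is 0:
103 = 0·1136 + 103, so a_0 = 0
1136 = 11·103 + 3, so a_1 = 11
103 = 34·3 + 1, so a_2 = 34
3 = 3·1 + 0, so a_3 = 3

[0; 11, 34, 3]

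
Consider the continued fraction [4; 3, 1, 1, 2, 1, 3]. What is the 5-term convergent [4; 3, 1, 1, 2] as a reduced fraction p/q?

a_0 = 4: 4/1
a_1 = 3: 13/3
a_2 = 1: 17/4
a_3 = 1: 30/7
a_4 = 2: 77/18

77/18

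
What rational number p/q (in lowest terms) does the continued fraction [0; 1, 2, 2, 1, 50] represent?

Start with 50.
1 + 1/(50/1) = 1 + 1/50 = 51/50
2 + 1/(51/50) = 2 + 50/51 = 152/51
2 + 1/(152/51) = 2 + 51/152 = 355/152
1 + 1/(355/152) = 1 + 152/355 = 507/355
0 + 1/(507/355) = 0 + 355/507 = 355/507

355/507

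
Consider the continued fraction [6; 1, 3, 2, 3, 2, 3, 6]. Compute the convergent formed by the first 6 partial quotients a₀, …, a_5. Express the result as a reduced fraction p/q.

Starting at the tail and folding back:
Start with 2.
3 + 1/(2/1) = 3 + 1/2 = 7/2
2 + 1/(7/2) = 2 + 2/7 = 16/7
3 + 1/(16/7) = 3 + 7/16 = 55/16
1 + 1/(55/16) = 1 + 16/55 = 71/55
6 + 1/(71/55) = 6 + 55/71 = 481/71

481/71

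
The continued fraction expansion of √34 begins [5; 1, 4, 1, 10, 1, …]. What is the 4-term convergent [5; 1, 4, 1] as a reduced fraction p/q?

35/6

Start with 1.
4 + 1/(1/1) = 4 + 1/1 = 5/1
1 + 1/(5/1) = 1 + 1/5 = 6/5
5 + 1/(6/5) = 5 + 5/6 = 35/6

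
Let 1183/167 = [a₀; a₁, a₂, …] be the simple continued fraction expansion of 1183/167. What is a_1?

Repeatedly divide and take the remainder:
1183 = 7·167 + 14, so a_0 = 7
167 = 11·14 + 13, so a_1 = 11

11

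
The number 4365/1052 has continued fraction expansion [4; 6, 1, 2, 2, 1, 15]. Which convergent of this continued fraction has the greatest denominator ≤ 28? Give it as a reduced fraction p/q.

a_0 = 4: 4/1  (≤ bound)
a_1 = 6: 25/6  (≤ bound)
a_2 = 1: 29/7  (≤ bound)
a_3 = 2: 83/20  (≤ bound)
a_4 = 2: 195/47  (> 28, stop)

83/20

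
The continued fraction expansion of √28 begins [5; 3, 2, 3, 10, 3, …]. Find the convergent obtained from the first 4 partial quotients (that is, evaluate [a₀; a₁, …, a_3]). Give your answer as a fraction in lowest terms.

a_0 = 5: 5/1
a_1 = 3: 16/3
a_2 = 2: 37/7
a_3 = 3: 127/24

127/24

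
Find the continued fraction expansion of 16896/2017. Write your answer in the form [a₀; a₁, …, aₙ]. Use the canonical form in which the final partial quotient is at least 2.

⌊16896/2017⌋ = 8, remainder 760
⌊2017/760⌋ = 2, remainder 497
⌊760/497⌋ = 1, remainder 263
⌊497/263⌋ = 1, remainder 234
⌊263/234⌋ = 1, remainder 29
⌊234/29⌋ = 8, remainder 2
⌊29/2⌋ = 14, remainder 1
⌊2/1⌋ = 2, remainder 0

[8; 2, 1, 1, 1, 8, 14, 2]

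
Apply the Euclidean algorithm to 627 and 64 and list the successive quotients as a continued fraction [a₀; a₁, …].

[9; 1, 3, 1, 12]

627 = 9·64 + 51, so a_0 = 9
64 = 1·51 + 13, so a_1 = 1
51 = 3·13 + 12, so a_2 = 3
13 = 1·12 + 1, so a_3 = 1
12 = 12·1 + 0, so a_4 = 12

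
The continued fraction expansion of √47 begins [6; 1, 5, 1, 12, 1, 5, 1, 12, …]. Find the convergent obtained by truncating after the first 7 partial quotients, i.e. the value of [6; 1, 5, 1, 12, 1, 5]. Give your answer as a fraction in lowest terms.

a_0 = 6: 6/1
a_1 = 1: 7/1
a_2 = 5: 41/6
a_3 = 1: 48/7
a_4 = 12: 617/90
a_5 = 1: 665/97
a_6 = 5: 3942/575

3942/575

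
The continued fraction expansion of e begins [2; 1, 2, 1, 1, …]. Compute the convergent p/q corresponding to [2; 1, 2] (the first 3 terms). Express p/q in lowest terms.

Collapse the nested fraction from the inside out:
Start with 2.
1 + 1/(2/1) = 1 + 1/2 = 3/2
2 + 1/(3/2) = 2 + 2/3 = 8/3

8/3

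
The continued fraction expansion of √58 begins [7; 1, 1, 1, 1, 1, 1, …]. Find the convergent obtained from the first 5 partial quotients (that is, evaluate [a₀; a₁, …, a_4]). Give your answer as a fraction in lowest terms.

38/5

a_0 = 7: 7/1
a_1 = 1: 8/1
a_2 = 1: 15/2
a_3 = 1: 23/3
a_4 = 1: 38/5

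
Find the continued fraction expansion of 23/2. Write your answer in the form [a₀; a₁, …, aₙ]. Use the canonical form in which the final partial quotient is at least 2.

[11; 2]

Repeatedly divide and take the remainder:
23 ÷ 2 → quotient 11, remainder 1
2 ÷ 1 → quotient 2, remainder 0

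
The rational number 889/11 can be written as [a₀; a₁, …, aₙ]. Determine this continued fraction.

889 ÷ 11 → quotient 80, remainder 9
11 ÷ 9 → quotient 1, remainder 2
9 ÷ 2 → quotient 4, remainder 1
2 ÷ 1 → quotient 2, remainder 0

[80; 1, 4, 2]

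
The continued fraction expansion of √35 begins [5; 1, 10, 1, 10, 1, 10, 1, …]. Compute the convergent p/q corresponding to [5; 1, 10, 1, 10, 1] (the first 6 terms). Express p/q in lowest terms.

846/143

Build up convergents one term at a time:
a_0 = 5: 5/1
a_1 = 1: 6/1
a_2 = 10: 65/11
a_3 = 1: 71/12
a_4 = 10: 775/131
a_5 = 1: 846/143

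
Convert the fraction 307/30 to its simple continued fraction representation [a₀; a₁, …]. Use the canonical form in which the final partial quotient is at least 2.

307 = 10·30 + 7, so a_0 = 10
30 = 4·7 + 2, so a_1 = 4
7 = 3·2 + 1, so a_2 = 3
2 = 2·1 + 0, so a_3 = 2

[10; 4, 3, 2]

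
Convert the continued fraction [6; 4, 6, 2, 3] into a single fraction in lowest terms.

Starting at the tail and folding back:
Start with 3.
2 + 1/(3/1) = 2 + 1/3 = 7/3
6 + 1/(7/3) = 6 + 3/7 = 45/7
4 + 1/(45/7) = 4 + 7/45 = 187/45
6 + 1/(187/45) = 6 + 45/187 = 1167/187

1167/187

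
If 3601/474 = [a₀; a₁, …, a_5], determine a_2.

1

Apply division with remainder until the remainder is 0:
3601 = 7·474 + 283, so a_0 = 7
474 = 1·283 + 191, so a_1 = 1
283 = 1·191 + 92, so a_2 = 1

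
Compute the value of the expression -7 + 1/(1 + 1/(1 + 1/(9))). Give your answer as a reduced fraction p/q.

Work from the innermost term outward:
Start with 9.
1 + 1/(9/1) = 1 + 1/9 = 10/9
1 + 1/(10/9) = 1 + 9/10 = 19/10
-7 + 1/(19/10) = -7 + 10/19 = -123/19

-123/19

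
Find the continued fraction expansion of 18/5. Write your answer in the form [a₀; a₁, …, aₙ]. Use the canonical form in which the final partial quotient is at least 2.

[3; 1, 1, 2]

Run the Euclidean algorithm, recording each quotient:
⌊18/5⌋ = 3, remainder 3
⌊5/3⌋ = 1, remainder 2
⌊3/2⌋ = 1, remainder 1
⌊2/1⌋ = 2, remainder 0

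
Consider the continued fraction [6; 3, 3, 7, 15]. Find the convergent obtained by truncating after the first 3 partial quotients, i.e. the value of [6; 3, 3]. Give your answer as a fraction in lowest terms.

Build up convergents one term at a time:
a_0 = 6: 6/1
a_1 = 3: 19/3
a_2 = 3: 63/10

63/10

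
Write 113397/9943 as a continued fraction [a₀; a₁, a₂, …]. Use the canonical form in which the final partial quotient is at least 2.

[11; 2, 2, 8, 10, 5, 1, 3]

⌊113397/9943⌋ = 11, remainder 4024
⌊9943/4024⌋ = 2, remainder 1895
⌊4024/1895⌋ = 2, remainder 234
⌊1895/234⌋ = 8, remainder 23
⌊234/23⌋ = 10, remainder 4
⌊23/4⌋ = 5, remainder 3
⌊4/3⌋ = 1, remainder 1
⌊3/1⌋ = 3, remainder 0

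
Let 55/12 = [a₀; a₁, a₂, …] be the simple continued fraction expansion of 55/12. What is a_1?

55 ÷ 12 → quotient 4, remainder 7
12 ÷ 7 → quotient 1, remainder 5

1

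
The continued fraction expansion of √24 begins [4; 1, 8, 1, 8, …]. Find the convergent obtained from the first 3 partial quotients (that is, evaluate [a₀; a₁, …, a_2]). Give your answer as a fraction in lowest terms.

44/9

a_0 = 4: 4/1
a_1 = 1: 5/1
a_2 = 8: 44/9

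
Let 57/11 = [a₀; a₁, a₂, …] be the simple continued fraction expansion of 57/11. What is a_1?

5

57 ÷ 11 → quotient 5, remainder 2
11 ÷ 2 → quotient 5, remainder 1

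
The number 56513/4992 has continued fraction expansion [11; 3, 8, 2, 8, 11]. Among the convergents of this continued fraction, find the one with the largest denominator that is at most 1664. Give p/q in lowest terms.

a_0 = 11: 11/1  (≤ bound)
a_1 = 3: 34/3  (≤ bound)
a_2 = 8: 283/25  (≤ bound)
a_3 = 2: 600/53  (≤ bound)
a_4 = 8: 5083/449  (≤ bound)
a_5 = 11: 56513/4992  (> 1664, stop)

5083/449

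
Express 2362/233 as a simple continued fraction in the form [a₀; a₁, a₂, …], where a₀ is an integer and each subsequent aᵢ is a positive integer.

[10; 7, 3, 1, 1, 4]

2362 = 10·233 + 32, so a_0 = 10
233 = 7·32 + 9, so a_1 = 7
32 = 3·9 + 5, so a_2 = 3
9 = 1·5 + 4, so a_3 = 1
5 = 1·4 + 1, so a_4 = 1
4 = 4·1 + 0, so a_5 = 4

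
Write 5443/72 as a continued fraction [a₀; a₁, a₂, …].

[75; 1, 1, 2, 14]

5443 = 75·72 + 43, so a_0 = 75
72 = 1·43 + 29, so a_1 = 1
43 = 1·29 + 14, so a_2 = 1
29 = 2·14 + 1, so a_3 = 2
14 = 14·1 + 0, so a_4 = 14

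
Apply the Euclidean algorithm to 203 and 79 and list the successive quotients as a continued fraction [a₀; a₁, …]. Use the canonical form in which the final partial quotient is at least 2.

⌊203/79⌋ = 2, remainder 45
⌊79/45⌋ = 1, remainder 34
⌊45/34⌋ = 1, remainder 11
⌊34/11⌋ = 3, remainder 1
⌊11/1⌋ = 11, remainder 0

[2; 1, 1, 3, 11]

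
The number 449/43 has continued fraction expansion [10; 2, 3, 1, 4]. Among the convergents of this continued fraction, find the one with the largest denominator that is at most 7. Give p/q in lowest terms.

73/7

List convergents until the denominator exceeds the bound:
a_0 = 10: 10/1  (≤ bound)
a_1 = 2: 21/2  (≤ bound)
a_2 = 3: 73/7  (≤ bound)
a_3 = 1: 94/9  (> 7, stop)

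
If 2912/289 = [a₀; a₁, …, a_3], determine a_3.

⌊2912/289⌋ = 10, remainder 22
⌊289/22⌋ = 13, remainder 3
⌊22/3⌋ = 7, remainder 1
⌊3/1⌋ = 3, remainder 0

3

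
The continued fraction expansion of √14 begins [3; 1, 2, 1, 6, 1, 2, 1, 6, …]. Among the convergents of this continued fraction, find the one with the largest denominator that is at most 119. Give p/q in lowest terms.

333/89

a_0 = 3: 3/1  (≤ bound)
a_1 = 1: 4/1  (≤ bound)
a_2 = 2: 11/3  (≤ bound)
a_3 = 1: 15/4  (≤ bound)
a_4 = 6: 101/27  (≤ bound)
a_5 = 1: 116/31  (≤ bound)
a_6 = 2: 333/89  (≤ bound)
a_7 = 1: 449/120  (> 119, stop)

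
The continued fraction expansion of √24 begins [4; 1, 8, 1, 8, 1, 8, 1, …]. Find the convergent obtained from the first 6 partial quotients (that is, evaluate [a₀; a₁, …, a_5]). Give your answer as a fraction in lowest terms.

Collapse the nested fraction from the inside out:
Start with 1.
8 + 1/(1/1) = 8 + 1/1 = 9/1
1 + 1/(9/1) = 1 + 1/9 = 10/9
8 + 1/(10/9) = 8 + 9/10 = 89/10
1 + 1/(89/10) = 1 + 10/89 = 99/89
4 + 1/(99/89) = 4 + 89/99 = 485/99

485/99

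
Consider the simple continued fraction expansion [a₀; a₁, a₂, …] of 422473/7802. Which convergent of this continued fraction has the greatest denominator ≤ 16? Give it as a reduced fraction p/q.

379/7

List convergents until the denominator exceeds the bound:
a_0 = 54: 54/1  (≤ bound)
a_1 = 6: 325/6  (≤ bound)
a_2 = 1: 379/7  (≤ bound)
a_3 = 2: 1083/20  (> 16, stop)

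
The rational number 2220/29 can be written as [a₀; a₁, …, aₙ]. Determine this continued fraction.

2220 = 76·29 + 16, so a_0 = 76
29 = 1·16 + 13, so a_1 = 1
16 = 1·13 + 3, so a_2 = 1
13 = 4·3 + 1, so a_3 = 4
3 = 3·1 + 0, so a_4 = 3

[76; 1, 1, 4, 3]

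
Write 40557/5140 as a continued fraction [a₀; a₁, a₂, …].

⌊40557/5140⌋ = 7, remainder 4577
⌊5140/4577⌋ = 1, remainder 563
⌊4577/563⌋ = 8, remainder 73
⌊563/73⌋ = 7, remainder 52
⌊73/52⌋ = 1, remainder 21
⌊52/21⌋ = 2, remainder 10
⌊21/10⌋ = 2, remainder 1
⌊10/1⌋ = 10, remainder 0

[7; 1, 8, 7, 1, 2, 2, 10]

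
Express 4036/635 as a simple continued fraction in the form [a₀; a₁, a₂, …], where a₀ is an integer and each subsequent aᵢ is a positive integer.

[6; 2, 1, 4, 3, 1, 10]

Repeatedly divide and take the remainder:
4036 = 6·635 + 226, so a_0 = 6
635 = 2·226 + 183, so a_1 = 2
226 = 1·183 + 43, so a_2 = 1
183 = 4·43 + 11, so a_3 = 4
43 = 3·11 + 10, so a_4 = 3
11 = 1·10 + 1, so a_5 = 1
10 = 10·1 + 0, so a_6 = 10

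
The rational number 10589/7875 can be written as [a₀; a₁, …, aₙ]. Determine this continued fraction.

[1; 2, 1, 9, 6, 14, 1, 2]

10589 ÷ 7875 → quotient 1, remainder 2714
7875 ÷ 2714 → quotient 2, remainder 2447
2714 ÷ 2447 → quotient 1, remainder 267
2447 ÷ 267 → quotient 9, remainder 44
267 ÷ 44 → quotient 6, remainder 3
44 ÷ 3 → quotient 14, remainder 2
3 ÷ 2 → quotient 1, remainder 1
2 ÷ 1 → quotient 2, remainder 0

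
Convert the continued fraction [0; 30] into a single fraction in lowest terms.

1/30

Collapse the nested fraction from the inside out:
Start with 30.
0 + 1/(30/1) = 0 + 1/30 = 1/30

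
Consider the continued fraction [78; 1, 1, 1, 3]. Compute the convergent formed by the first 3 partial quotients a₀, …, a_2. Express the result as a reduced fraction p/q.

Start with 1.
1 + 1/(1/1) = 1 + 1/1 = 2/1
78 + 1/(2/1) = 78 + 1/2 = 157/2

157/2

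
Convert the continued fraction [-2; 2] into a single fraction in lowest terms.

Start with 2.
-2 + 1/(2/1) = -2 + 1/2 = -3/2

-3/2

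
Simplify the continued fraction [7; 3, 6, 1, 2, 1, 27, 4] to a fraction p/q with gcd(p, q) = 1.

Start with 4.
27 + 1/(4/1) = 27 + 1/4 = 109/4
1 + 1/(109/4) = 1 + 4/109 = 113/109
2 + 1/(113/109) = 2 + 109/113 = 335/113
1 + 1/(335/113) = 1 + 113/335 = 448/335
6 + 1/(448/335) = 6 + 335/448 = 3023/448
3 + 1/(3023/448) = 3 + 448/3023 = 9517/3023
7 + 1/(9517/3023) = 7 + 3023/9517 = 69642/9517

69642/9517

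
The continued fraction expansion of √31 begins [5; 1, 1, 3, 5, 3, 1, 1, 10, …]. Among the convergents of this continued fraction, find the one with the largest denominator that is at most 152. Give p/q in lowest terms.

657/118

List convergents until the denominator exceeds the bound:
a_0 = 5: 5/1  (≤ bound)
a_1 = 1: 6/1  (≤ bound)
a_2 = 1: 11/2  (≤ bound)
a_3 = 3: 39/7  (≤ bound)
a_4 = 5: 206/37  (≤ bound)
a_5 = 3: 657/118  (≤ bound)
a_6 = 1: 863/155  (> 152, stop)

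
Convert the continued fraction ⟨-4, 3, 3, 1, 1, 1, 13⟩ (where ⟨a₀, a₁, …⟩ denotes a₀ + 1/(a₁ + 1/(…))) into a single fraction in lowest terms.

Build up convergents one term at a time:
a_0 = -4: -4/1
a_1 = 3: -11/3
a_2 = 3: -37/10
a_3 = 1: -48/13
a_4 = 1: -85/23
a_5 = 1: -133/36
a_6 = 13: -1814/491

-1814/491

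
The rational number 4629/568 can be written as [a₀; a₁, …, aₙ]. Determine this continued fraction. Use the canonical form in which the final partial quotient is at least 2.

[8; 6, 1, 2, 6, 1, 3]

Apply division with remainder until the remainder is 0:
4629 = 8·568 + 85, so a_0 = 8
568 = 6·85 + 58, so a_1 = 6
85 = 1·58 + 27, so a_2 = 1
58 = 2·27 + 4, so a_3 = 2
27 = 6·4 + 3, so a_4 = 6
4 = 1·3 + 1, so a_5 = 1
3 = 3·1 + 0, so a_6 = 3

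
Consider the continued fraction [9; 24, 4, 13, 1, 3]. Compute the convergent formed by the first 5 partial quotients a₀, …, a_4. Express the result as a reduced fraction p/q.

12495/1382

Collapse the nested fraction from the inside out:
Start with 1.
13 + 1/(1/1) = 13 + 1/1 = 14/1
4 + 1/(14/1) = 4 + 1/14 = 57/14
24 + 1/(57/14) = 24 + 14/57 = 1382/57
9 + 1/(1382/57) = 9 + 57/1382 = 12495/1382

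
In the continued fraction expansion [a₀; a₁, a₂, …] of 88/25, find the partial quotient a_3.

88 = 3·25 + 13, so a_0 = 3
25 = 1·13 + 12, so a_1 = 1
13 = 1·12 + 1, so a_2 = 1
12 = 12·1 + 0, so a_3 = 12

12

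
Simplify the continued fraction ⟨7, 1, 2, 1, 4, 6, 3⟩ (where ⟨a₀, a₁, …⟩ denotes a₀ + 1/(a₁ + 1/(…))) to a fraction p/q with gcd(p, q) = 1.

Collapse the nested fraction from the inside out:
Start with 3.
6 + 1/(3/1) = 6 + 1/3 = 19/3
4 + 1/(19/3) = 4 + 3/19 = 79/19
1 + 1/(79/19) = 1 + 19/79 = 98/79
2 + 1/(98/79) = 2 + 79/98 = 275/98
1 + 1/(275/98) = 1 + 98/275 = 373/275
7 + 1/(373/275) = 7 + 275/373 = 2886/373

2886/373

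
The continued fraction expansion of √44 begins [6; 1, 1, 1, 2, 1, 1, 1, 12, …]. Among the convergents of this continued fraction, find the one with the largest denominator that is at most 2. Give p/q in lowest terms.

List convergents until the denominator exceeds the bound:
a_0 = 6: 6/1  (≤ bound)
a_1 = 1: 7/1  (≤ bound)
a_2 = 1: 13/2  (≤ bound)
a_3 = 1: 20/3  (> 2, stop)

13/2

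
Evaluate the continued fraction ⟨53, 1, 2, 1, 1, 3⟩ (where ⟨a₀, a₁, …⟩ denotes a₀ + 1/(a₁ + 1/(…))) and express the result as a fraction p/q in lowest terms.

1343/25

Work from the innermost term outward:
Start with 3.
1 + 1/(3/1) = 1 + 1/3 = 4/3
1 + 1/(4/3) = 1 + 3/4 = 7/4
2 + 1/(7/4) = 2 + 4/7 = 18/7
1 + 1/(18/7) = 1 + 7/18 = 25/18
53 + 1/(25/18) = 53 + 18/25 = 1343/25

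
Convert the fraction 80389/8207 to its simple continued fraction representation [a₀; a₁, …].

[9; 1, 3, 1, 7, 2, 24, 4]

Repeatedly divide and take the remainder:
80389 = 9·8207 + 6526, so a_0 = 9
8207 = 1·6526 + 1681, so a_1 = 1
6526 = 3·1681 + 1483, so a_2 = 3
1681 = 1·1483 + 198, so a_3 = 1
1483 = 7·198 + 97, so a_4 = 7
198 = 2·97 + 4, so a_5 = 2
97 = 24·4 + 1, so a_6 = 24
4 = 4·1 + 0, so a_7 = 4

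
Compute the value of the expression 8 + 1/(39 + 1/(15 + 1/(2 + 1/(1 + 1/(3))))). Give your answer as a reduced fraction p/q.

Start with 3.
1 + 1/(3/1) = 1 + 1/3 = 4/3
2 + 1/(4/3) = 2 + 3/4 = 11/4
15 + 1/(11/4) = 15 + 4/11 = 169/11
39 + 1/(169/11) = 39 + 11/169 = 6602/169
8 + 1/(6602/169) = 8 + 169/6602 = 52985/6602

52985/6602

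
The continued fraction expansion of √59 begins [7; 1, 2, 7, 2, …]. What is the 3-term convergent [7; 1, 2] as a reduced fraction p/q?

Start with 2.
1 + 1/(2/1) = 1 + 1/2 = 3/2
7 + 1/(3/2) = 7 + 2/3 = 23/3

23/3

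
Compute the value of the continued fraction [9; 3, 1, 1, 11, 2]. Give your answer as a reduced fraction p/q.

1569/169

Start with 2.
11 + 1/(2/1) = 11 + 1/2 = 23/2
1 + 1/(23/2) = 1 + 2/23 = 25/23
1 + 1/(25/23) = 1 + 23/25 = 48/25
3 + 1/(48/25) = 3 + 25/48 = 169/48
9 + 1/(169/48) = 9 + 48/169 = 1569/169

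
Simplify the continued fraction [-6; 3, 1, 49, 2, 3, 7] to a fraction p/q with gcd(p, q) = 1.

-58850/10237

Start with 7.
3 + 1/(7/1) = 3 + 1/7 = 22/7
2 + 1/(22/7) = 2 + 7/22 = 51/22
49 + 1/(51/22) = 49 + 22/51 = 2521/51
1 + 1/(2521/51) = 1 + 51/2521 = 2572/2521
3 + 1/(2572/2521) = 3 + 2521/2572 = 10237/2572
-6 + 1/(10237/2572) = -6 + 2572/10237 = -58850/10237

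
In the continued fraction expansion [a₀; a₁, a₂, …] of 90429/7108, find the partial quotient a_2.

90429 ÷ 7108 → quotient 12, remainder 5133
7108 ÷ 5133 → quotient 1, remainder 1975
5133 ÷ 1975 → quotient 2, remainder 1183

2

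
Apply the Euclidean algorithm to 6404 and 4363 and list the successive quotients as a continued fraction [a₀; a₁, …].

⌊6404/4363⌋ = 1, remainder 2041
⌊4363/2041⌋ = 2, remainder 281
⌊2041/281⌋ = 7, remainder 74
⌊281/74⌋ = 3, remainder 59
⌊74/59⌋ = 1, remainder 15
⌊59/15⌋ = 3, remainder 14
⌊15/14⌋ = 1, remainder 1
⌊14/1⌋ = 14, remainder 0

[1; 2, 7, 3, 1, 3, 1, 14]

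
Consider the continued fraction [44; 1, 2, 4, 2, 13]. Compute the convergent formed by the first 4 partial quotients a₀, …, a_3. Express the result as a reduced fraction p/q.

581/13

Start with 4.
2 + 1/(4/1) = 2 + 1/4 = 9/4
1 + 1/(9/4) = 1 + 4/9 = 13/9
44 + 1/(13/9) = 44 + 9/13 = 581/13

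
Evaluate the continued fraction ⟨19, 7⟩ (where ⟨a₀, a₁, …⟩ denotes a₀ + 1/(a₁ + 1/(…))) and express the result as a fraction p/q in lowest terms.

Start with 7.
19 + 1/(7/1) = 19 + 1/7 = 134/7

134/7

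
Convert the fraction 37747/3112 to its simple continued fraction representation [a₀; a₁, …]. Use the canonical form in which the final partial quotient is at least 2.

37747 ÷ 3112 → quotient 12, remainder 403
3112 ÷ 403 → quotient 7, remainder 291
403 ÷ 291 → quotient 1, remainder 112
291 ÷ 112 → quotient 2, remainder 67
112 ÷ 67 → quotient 1, remainder 45
67 ÷ 45 → quotient 1, remainder 22
45 ÷ 22 → quotient 2, remainder 1
22 ÷ 1 → quotient 22, remainder 0

[12; 7, 1, 2, 1, 1, 2, 22]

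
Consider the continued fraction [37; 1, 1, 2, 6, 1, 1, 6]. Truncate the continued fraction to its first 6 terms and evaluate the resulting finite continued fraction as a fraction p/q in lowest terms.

1391/37

a_0 = 37: 37/1
a_1 = 1: 38/1
a_2 = 1: 75/2
a_3 = 2: 188/5
a_4 = 6: 1203/32
a_5 = 1: 1391/37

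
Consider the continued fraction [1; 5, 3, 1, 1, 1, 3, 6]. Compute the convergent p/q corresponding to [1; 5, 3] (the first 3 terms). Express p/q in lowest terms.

19/16

a_0 = 1: 1/1
a_1 = 5: 6/5
a_2 = 3: 19/16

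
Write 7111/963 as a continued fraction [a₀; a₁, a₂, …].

Run the Euclidean algorithm, recording each quotient:
7111 ÷ 963 → quotient 7, remainder 370
963 ÷ 370 → quotient 2, remainder 223
370 ÷ 223 → quotient 1, remainder 147
223 ÷ 147 → quotient 1, remainder 76
147 ÷ 76 → quotient 1, remainder 71
76 ÷ 71 → quotient 1, remainder 5
71 ÷ 5 → quotient 14, remainder 1
5 ÷ 1 → quotient 5, remainder 0

[7; 2, 1, 1, 1, 1, 14, 5]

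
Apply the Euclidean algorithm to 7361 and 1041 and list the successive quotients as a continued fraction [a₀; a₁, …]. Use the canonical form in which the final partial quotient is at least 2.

[7; 14, 14, 1, 4]

7361 ÷ 1041 → quotient 7, remainder 74
1041 ÷ 74 → quotient 14, remainder 5
74 ÷ 5 → quotient 14, remainder 4
5 ÷ 4 → quotient 1, remainder 1
4 ÷ 1 → quotient 4, remainder 0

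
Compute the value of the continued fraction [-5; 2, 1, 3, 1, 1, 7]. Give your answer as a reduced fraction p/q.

-877/189

Build up convergents one term at a time:
a_0 = -5: -5/1
a_1 = 2: -9/2
a_2 = 1: -14/3
a_3 = 3: -51/11
a_4 = 1: -65/14
a_5 = 1: -116/25
a_6 = 7: -877/189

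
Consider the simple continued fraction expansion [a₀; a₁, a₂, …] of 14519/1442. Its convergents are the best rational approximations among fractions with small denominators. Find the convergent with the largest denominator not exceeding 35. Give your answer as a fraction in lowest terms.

292/29

a_0 = 10: 10/1  (≤ bound)
a_1 = 14: 141/14  (≤ bound)
a_2 = 1: 151/15  (≤ bound)
a_3 = 1: 292/29  (≤ bound)
a_4 = 3: 1027/102  (> 35, stop)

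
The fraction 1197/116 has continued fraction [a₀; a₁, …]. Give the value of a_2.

⌊1197/116⌋ = 10, remainder 37
⌊116/37⌋ = 3, remainder 5
⌊37/5⌋ = 7, remainder 2

7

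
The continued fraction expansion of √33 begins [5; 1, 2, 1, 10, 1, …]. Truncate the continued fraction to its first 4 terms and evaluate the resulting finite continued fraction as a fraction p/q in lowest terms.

Use the convergent recurrence hₖ = aₖ·hₖ₋₁ + hₖ₋₂ (and likewise for the denominators kₖ):
a_0 = 5: 5/1
a_1 = 1: 6/1
a_2 = 2: 17/3
a_3 = 1: 23/4

23/4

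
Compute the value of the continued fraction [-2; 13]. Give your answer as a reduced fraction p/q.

-25/13

Work from the innermost term outward:
Start with 13.
-2 + 1/(13/1) = -2 + 1/13 = -25/13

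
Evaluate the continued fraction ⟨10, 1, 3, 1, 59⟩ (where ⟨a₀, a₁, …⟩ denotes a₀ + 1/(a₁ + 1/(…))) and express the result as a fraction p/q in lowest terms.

3229/299

Collapse the nested fraction from the inside out:
Start with 59.
1 + 1/(59/1) = 1 + 1/59 = 60/59
3 + 1/(60/59) = 3 + 59/60 = 239/60
1 + 1/(239/60) = 1 + 60/239 = 299/239
10 + 1/(299/239) = 10 + 239/299 = 3229/299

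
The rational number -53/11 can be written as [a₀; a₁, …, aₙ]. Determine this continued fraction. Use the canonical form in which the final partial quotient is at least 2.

⌊-53/11⌋ = -5, remainder 2
⌊11/2⌋ = 5, remainder 1
⌊2/1⌋ = 2, remainder 0

[-5; 5, 2]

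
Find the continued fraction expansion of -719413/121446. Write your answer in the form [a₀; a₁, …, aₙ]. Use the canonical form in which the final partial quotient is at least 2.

[-6; 13, 9, 51, 2, 1, 6]

Apply division with remainder until the remainder is 0:
-719413 = -6·121446 + 9263, so a_0 = -6
121446 = 13·9263 + 1027, so a_1 = 13
9263 = 9·1027 + 20, so a_2 = 9
1027 = 51·20 + 7, so a_3 = 51
20 = 2·7 + 6, so a_4 = 2
7 = 1·6 + 1, so a_5 = 1
6 = 6·1 + 0, so a_6 = 6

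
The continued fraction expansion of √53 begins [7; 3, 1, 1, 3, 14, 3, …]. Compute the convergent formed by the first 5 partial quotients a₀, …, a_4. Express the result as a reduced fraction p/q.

182/25

Starting at the tail and folding back:
Start with 3.
1 + 1/(3/1) = 1 + 1/3 = 4/3
1 + 1/(4/3) = 1 + 3/4 = 7/4
3 + 1/(7/4) = 3 + 4/7 = 25/7
7 + 1/(25/7) = 7 + 7/25 = 182/25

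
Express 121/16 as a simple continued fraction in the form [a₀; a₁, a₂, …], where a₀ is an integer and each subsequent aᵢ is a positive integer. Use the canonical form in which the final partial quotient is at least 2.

[7; 1, 1, 3, 2]

121 = 7·16 + 9, so a_0 = 7
16 = 1·9 + 7, so a_1 = 1
9 = 1·7 + 2, so a_2 = 1
7 = 3·2 + 1, so a_3 = 3
2 = 2·1 + 0, so a_4 = 2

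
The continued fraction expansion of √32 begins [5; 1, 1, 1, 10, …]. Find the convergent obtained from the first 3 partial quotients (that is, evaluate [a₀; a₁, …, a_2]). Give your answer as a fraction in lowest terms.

11/2

Start with 1.
1 + 1/(1/1) = 1 + 1/1 = 2/1
5 + 1/(2/1) = 5 + 1/2 = 11/2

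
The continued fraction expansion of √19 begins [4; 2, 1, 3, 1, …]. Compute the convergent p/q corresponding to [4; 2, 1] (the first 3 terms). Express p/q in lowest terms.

Collapse the nested fraction from the inside out:
Start with 1.
2 + 1/(1/1) = 2 + 1/1 = 3/1
4 + 1/(3/1) = 4 + 1/3 = 13/3

13/3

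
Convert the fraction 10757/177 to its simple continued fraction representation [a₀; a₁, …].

Apply division with remainder until the remainder is 0:
10757 ÷ 177 → quotient 60, remainder 137
177 ÷ 137 → quotient 1, remainder 40
137 ÷ 40 → quotient 3, remainder 17
40 ÷ 17 → quotient 2, remainder 6
17 ÷ 6 → quotient 2, remainder 5
6 ÷ 5 → quotient 1, remainder 1
5 ÷ 1 → quotient 5, remainder 0

[60; 1, 3, 2, 2, 1, 5]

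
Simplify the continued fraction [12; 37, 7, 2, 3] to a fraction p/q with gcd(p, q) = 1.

Work from the innermost term outward:
Start with 3.
2 + 1/(3/1) = 2 + 1/3 = 7/3
7 + 1/(7/3) = 7 + 3/7 = 52/7
37 + 1/(52/7) = 37 + 7/52 = 1931/52
12 + 1/(1931/52) = 12 + 52/1931 = 23224/1931

23224/1931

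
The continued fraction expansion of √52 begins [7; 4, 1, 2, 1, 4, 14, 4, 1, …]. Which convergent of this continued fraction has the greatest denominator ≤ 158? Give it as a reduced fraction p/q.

649/90

List convergents until the denominator exceeds the bound:
a_0 = 7: 7/1  (≤ bound)
a_1 = 4: 29/4  (≤ bound)
a_2 = 1: 36/5  (≤ bound)
a_3 = 2: 101/14  (≤ bound)
a_4 = 1: 137/19  (≤ bound)
a_5 = 4: 649/90  (≤ bound)
a_6 = 14: 9223/1279  (> 158, stop)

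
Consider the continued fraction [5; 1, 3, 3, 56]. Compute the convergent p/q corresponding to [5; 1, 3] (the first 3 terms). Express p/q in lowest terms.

a_0 = 5: 5/1
a_1 = 1: 6/1
a_2 = 3: 23/4

23/4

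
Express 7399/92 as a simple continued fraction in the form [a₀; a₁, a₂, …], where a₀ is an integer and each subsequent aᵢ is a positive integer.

Run the Euclidean algorithm, recording each quotient:
7399 = 80·92 + 39, so a_0 = 80
92 = 2·39 + 14, so a_1 = 2
39 = 2·14 + 11, so a_2 = 2
14 = 1·11 + 3, so a_3 = 1
11 = 3·3 + 2, so a_4 = 3
3 = 1·2 + 1, so a_5 = 1
2 = 2·1 + 0, so a_6 = 2

[80; 2, 2, 1, 3, 1, 2]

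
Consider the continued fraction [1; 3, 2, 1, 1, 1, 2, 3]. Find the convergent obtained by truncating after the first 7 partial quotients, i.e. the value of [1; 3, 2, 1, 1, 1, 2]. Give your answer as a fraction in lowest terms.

92/71

Start with 2.
1 + 1/(2/1) = 1 + 1/2 = 3/2
1 + 1/(3/2) = 1 + 2/3 = 5/3
1 + 1/(5/3) = 1 + 3/5 = 8/5
2 + 1/(8/5) = 2 + 5/8 = 21/8
3 + 1/(21/8) = 3 + 8/21 = 71/21
1 + 1/(71/21) = 1 + 21/71 = 92/71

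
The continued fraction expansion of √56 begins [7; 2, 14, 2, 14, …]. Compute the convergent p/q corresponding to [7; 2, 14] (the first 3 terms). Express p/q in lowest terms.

Start with 14.
2 + 1/(14/1) = 2 + 1/14 = 29/14
7 + 1/(29/14) = 7 + 14/29 = 217/29

217/29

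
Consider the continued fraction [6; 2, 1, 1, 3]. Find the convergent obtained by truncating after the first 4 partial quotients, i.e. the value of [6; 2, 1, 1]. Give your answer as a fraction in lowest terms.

32/5

Work from the innermost term outward:
Start with 1.
1 + 1/(1/1) = 1 + 1/1 = 2/1
2 + 1/(2/1) = 2 + 1/2 = 5/2
6 + 1/(5/2) = 6 + 2/5 = 32/5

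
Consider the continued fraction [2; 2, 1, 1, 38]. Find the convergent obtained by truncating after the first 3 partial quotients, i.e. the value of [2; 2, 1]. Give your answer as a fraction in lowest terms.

7/3

Start with 1.
2 + 1/(1/1) = 2 + 1/1 = 3/1
2 + 1/(3/1) = 2 + 1/3 = 7/3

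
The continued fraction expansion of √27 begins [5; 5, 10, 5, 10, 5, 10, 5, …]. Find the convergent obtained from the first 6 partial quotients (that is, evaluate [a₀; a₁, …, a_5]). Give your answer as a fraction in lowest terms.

a_0 = 5: 5/1
a_1 = 5: 26/5
a_2 = 10: 265/51
a_3 = 5: 1351/260
a_4 = 10: 13775/2651
a_5 = 5: 70226/13515

70226/13515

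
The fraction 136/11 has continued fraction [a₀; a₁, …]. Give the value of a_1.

2

Run the Euclidean algorithm, recording each quotient:
⌊136/11⌋ = 12, remainder 4
⌊11/4⌋ = 2, remainder 3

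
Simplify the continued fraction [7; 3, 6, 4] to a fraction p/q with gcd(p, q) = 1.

578/79

Start with 4.
6 + 1/(4/1) = 6 + 1/4 = 25/4
3 + 1/(25/4) = 3 + 4/25 = 79/25
7 + 1/(79/25) = 7 + 25/79 = 578/79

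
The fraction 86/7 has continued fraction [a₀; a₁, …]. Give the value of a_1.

Apply division with remainder until the remainder is 0:
86 = 12·7 + 2, so a_0 = 12
7 = 3·2 + 1, so a_1 = 3

3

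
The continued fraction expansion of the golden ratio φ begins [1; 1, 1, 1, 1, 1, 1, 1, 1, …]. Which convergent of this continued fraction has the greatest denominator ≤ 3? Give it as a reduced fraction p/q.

List convergents until the denominator exceeds the bound:
a_0 = 1: 1/1  (≤ bound)
a_1 = 1: 2/1  (≤ bound)
a_2 = 1: 3/2  (≤ bound)
a_3 = 1: 5/3  (≤ bound)
a_4 = 1: 8/5  (> 3, stop)

5/3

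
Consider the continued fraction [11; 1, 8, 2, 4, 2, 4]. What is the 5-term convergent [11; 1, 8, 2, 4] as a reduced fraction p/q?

Start with 4.
2 + 1/(4/1) = 2 + 1/4 = 9/4
8 + 1/(9/4) = 8 + 4/9 = 76/9
1 + 1/(76/9) = 1 + 9/76 = 85/76
11 + 1/(85/76) = 11 + 76/85 = 1011/85

1011/85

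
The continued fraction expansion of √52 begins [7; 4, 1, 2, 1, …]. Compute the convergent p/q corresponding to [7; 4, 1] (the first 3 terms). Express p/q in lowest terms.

Build up convergents one term at a time:
a_0 = 7: 7/1
a_1 = 4: 29/4
a_2 = 1: 36/5

36/5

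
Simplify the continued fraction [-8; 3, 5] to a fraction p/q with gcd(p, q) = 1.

Compute successive convergents:
a_0 = -8: -8/1
a_1 = 3: -23/3
a_2 = 5: -123/16

-123/16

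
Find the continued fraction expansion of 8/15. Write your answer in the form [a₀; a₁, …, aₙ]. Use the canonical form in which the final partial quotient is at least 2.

[0; 1, 1, 7]

Apply division with remainder until the remainder is 0:
⌊8/15⌋ = 0, remainder 8
⌊15/8⌋ = 1, remainder 7
⌊8/7⌋ = 1, remainder 1
⌊7/1⌋ = 7, remainder 0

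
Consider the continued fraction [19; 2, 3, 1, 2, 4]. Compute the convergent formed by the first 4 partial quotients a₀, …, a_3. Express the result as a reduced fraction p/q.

Starting at the tail and folding back:
Start with 1.
3 + 1/(1/1) = 3 + 1/1 = 4/1
2 + 1/(4/1) = 2 + 1/4 = 9/4
19 + 1/(9/4) = 19 + 4/9 = 175/9

175/9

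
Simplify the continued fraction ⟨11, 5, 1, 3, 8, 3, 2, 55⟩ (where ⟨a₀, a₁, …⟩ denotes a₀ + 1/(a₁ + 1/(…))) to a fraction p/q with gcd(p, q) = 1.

Start with 55.
2 + 1/(55/1) = 2 + 1/55 = 111/55
3 + 1/(111/55) = 3 + 55/111 = 388/111
8 + 1/(388/111) = 8 + 111/388 = 3215/388
3 + 1/(3215/388) = 3 + 388/3215 = 10033/3215
1 + 1/(10033/3215) = 1 + 3215/10033 = 13248/10033
5 + 1/(13248/10033) = 5 + 10033/13248 = 76273/13248
11 + 1/(76273/13248) = 11 + 13248/76273 = 852251/76273

852251/76273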